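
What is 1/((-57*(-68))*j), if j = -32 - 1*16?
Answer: -1/186048 ≈ -5.3750e-6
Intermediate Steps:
j = -48 (j = -32 - 16 = -48)
1/((-57*(-68))*j) = 1/(-57*(-68)*(-48)) = 1/(3876*(-48)) = 1/(-186048) = -1/186048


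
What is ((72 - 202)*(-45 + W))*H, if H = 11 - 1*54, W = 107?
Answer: 346580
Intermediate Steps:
H = -43 (H = 11 - 54 = -43)
((72 - 202)*(-45 + W))*H = ((72 - 202)*(-45 + 107))*(-43) = -130*62*(-43) = -8060*(-43) = 346580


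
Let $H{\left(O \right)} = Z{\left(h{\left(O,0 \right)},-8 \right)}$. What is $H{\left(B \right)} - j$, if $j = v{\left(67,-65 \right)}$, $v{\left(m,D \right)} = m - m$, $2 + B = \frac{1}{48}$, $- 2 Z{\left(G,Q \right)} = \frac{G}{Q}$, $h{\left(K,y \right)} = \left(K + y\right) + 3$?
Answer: $\frac{49}{768} \approx 0.063802$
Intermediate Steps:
$h{\left(K,y \right)} = 3 + K + y$
$Z{\left(G,Q \right)} = - \frac{G}{2 Q}$ ($Z{\left(G,Q \right)} = - \frac{G \frac{1}{Q}}{2} = - \frac{G}{2 Q}$)
$B = - \frac{95}{48}$ ($B = -2 + \frac{1}{48} = - \frac{95}{48} \approx -1.9792$)
$H{\left(O \right)} = \frac{3}{16} + \frac{O}{16}$ ($H{\left(O \right)} = - \frac{3 + O + 0}{2 \left(-8\right)} = \left(- \frac{1}{2}\right) \left(3 + O\right) \left(- \frac{1}{8}\right) = \frac{3}{16} + \frac{O}{16}$)
$v{\left(m,D \right)} = 0$
$j = 0$
$H{\left(B \right)} - j = \left(\frac{3}{16} + \frac{1}{16} \left(- \frac{95}{48}\right)\right) - 0 = \left(\frac{3}{16} - \frac{95}{768}\right) + 0 = \frac{49}{768} + 0 = \frac{49}{768}$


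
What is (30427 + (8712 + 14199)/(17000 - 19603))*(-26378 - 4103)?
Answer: -2413441992170/2603 ≈ -9.2718e+8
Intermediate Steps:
(30427 + (8712 + 14199)/(17000 - 19603))*(-26378 - 4103) = (30427 + 22911/(-2603))*(-30481) = (30427 + 22911*(-1/2603))*(-30481) = (30427 - 22911/2603)*(-30481) = (79178570/2603)*(-30481) = -2413441992170/2603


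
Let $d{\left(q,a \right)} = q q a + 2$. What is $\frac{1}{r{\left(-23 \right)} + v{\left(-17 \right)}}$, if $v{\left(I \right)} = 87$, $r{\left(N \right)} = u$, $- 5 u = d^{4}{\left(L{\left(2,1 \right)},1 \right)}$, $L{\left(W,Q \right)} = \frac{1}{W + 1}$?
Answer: $\frac{32805}{2723714} \approx 0.012044$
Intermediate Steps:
$L{\left(W,Q \right)} = \frac{1}{1 + W}$
$d{\left(q,a \right)} = 2 + a q^{2}$ ($d{\left(q,a \right)} = q^{2} a + 2 = a q^{2} + 2 = 2 + a q^{2}$)
$u = - \frac{130321}{32805}$ ($u = - \frac{\left(2 + 1 \left(\frac{1}{1 + 2}\right)^{2}\right)^{4}}{5} = - \frac{\left(2 + 1 \left(\frac{1}{3}\right)^{2}\right)^{4}}{5} = - \frac{\left(2 + 1 \cdot \frac{1}{9}\right)^{4}}{5} = - \frac{\left(2 + \frac{1}{9}\right)^{4}}{5} = - \frac{\left(\frac{19}{9}\right)^{4}}{5} = \left(- \frac{1}{5}\right) \frac{130321}{6561} = - \frac{130321}{32805} \approx -3.9726$)
$r{\left(N \right)} = - \frac{130321}{32805}$
$\frac{1}{r{\left(-23 \right)} + v{\left(-17 \right)}} = \frac{1}{- \frac{130321}{32805} + 87} = \frac{1}{\frac{2723714}{32805}} = \frac{32805}{2723714}$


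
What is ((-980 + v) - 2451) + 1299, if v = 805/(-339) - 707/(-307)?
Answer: -221891098/104073 ≈ -2132.1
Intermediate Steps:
v = -7462/104073 (v = 805*(-1/339) - 707*(-1/307) = -805/339 + 707/307 = -7462/104073 ≈ -0.071700)
((-980 + v) - 2451) + 1299 = ((-980 - 7462/104073) - 2451) + 1299 = (-101999002/104073 - 2451) + 1299 = -357081925/104073 + 1299 = -221891098/104073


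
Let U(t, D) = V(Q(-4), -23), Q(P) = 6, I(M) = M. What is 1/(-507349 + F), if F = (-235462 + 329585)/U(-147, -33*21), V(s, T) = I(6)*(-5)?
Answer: -30/15314593 ≈ -1.9589e-6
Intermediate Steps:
V(s, T) = -30 (V(s, T) = 6*(-5) = -30)
U(t, D) = -30
F = -94123/30 (F = (-235462 + 329585)/(-30) = 94123*(-1/30) = -94123/30 ≈ -3137.4)
1/(-507349 + F) = 1/(-507349 - 94123/30) = 1/(-15314593/30) = -30/15314593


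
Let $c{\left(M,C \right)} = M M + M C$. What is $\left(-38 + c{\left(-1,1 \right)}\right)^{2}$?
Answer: $1444$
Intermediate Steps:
$c{\left(M,C \right)} = M^{2} + C M$
$\left(-38 + c{\left(-1,1 \right)}\right)^{2} = \left(-38 - \left(1 - 1\right)\right)^{2} = \left(-38 - 0\right)^{2} = \left(-38 + 0\right)^{2} = \left(-38\right)^{2} = 1444$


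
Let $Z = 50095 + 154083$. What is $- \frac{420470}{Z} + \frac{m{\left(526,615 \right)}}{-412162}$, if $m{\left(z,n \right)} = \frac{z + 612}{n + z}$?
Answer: $- \frac{49434384027576}{24005046261469} \approx -2.0593$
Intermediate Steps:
$m{\left(z,n \right)} = \frac{612 + z}{n + z}$
$Z = 204178$
$- \frac{420470}{Z} + \frac{m{\left(526,615 \right)}}{-412162} = - \frac{420470}{204178} + \frac{\frac{1}{615 + 526} \left(612 + 526\right)}{-412162} = \left(-420470\right) \frac{1}{204178} + \frac{1}{1141} \cdot 1138 \left(- \frac{1}{412162}\right) = - \frac{210235}{102089} + \frac{1}{1141} \cdot 1138 \left(- \frac{1}{412162}\right) = - \frac{210235}{102089} + \frac{1138}{1141} \left(- \frac{1}{412162}\right) = - \frac{210235}{102089} - \frac{569}{235138421} = - \frac{49434384027576}{24005046261469}$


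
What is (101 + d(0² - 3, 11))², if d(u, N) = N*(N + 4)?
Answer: 70756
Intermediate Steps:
d(u, N) = N*(4 + N)
(101 + d(0² - 3, 11))² = (101 + 11*(4 + 11))² = (101 + 11*15)² = (101 + 165)² = 266² = 70756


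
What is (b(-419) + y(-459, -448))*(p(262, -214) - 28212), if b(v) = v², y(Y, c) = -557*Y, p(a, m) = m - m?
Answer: -12165691488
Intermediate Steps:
p(a, m) = 0
(b(-419) + y(-459, -448))*(p(262, -214) - 28212) = ((-419)² - 557*(-459))*(0 - 28212) = (175561 + 255663)*(-28212) = 431224*(-28212) = -12165691488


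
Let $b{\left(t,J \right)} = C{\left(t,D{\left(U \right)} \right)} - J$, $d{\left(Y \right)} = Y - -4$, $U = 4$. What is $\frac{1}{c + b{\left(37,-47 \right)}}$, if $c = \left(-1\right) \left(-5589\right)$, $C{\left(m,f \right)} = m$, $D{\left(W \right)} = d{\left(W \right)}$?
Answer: $\frac{1}{5673} \approx 0.00017627$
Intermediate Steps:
$d{\left(Y \right)} = 4 + Y$ ($d{\left(Y \right)} = Y + 4 = 4 + Y$)
$D{\left(W \right)} = 4 + W$
$c = 5589$
$b{\left(t,J \right)} = t - J$
$\frac{1}{c + b{\left(37,-47 \right)}} = \frac{1}{5589 + \left(37 - -47\right)} = \frac{1}{5589 + \left(37 + 47\right)} = \frac{1}{5589 + 84} = \frac{1}{5673}$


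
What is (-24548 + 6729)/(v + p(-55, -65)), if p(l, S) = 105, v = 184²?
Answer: -17819/33961 ≈ -0.52469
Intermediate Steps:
v = 33856
(-24548 + 6729)/(v + p(-55, -65)) = (-24548 + 6729)/(33856 + 105) = -17819/33961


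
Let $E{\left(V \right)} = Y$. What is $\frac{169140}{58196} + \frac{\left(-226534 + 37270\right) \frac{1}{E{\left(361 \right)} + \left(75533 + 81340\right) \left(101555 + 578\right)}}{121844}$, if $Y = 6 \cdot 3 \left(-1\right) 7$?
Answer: $\frac{6878971722660070657}{2366847808828659829} \approx 2.9064$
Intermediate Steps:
$Y = -126$ ($Y = 18 \left(-1\right) 7 = \left(-18\right) 7 = -126$)
$E{\left(V \right)} = -126$
$\frac{169140}{58196} + \frac{\left(-226534 + 37270\right) \frac{1}{E{\left(361 \right)} + \left(75533 + 81340\right) \left(101555 + 578\right)}}{121844} = \frac{169140}{58196} + \frac{\left(-226534 + 37270\right) \frac{1}{-126 + \left(75533 + 81340\right) \left(101555 + 578\right)}}{121844} = 169140 \cdot \frac{1}{58196} + - \frac{189264}{-126 + 156873 \cdot 102133} \cdot \frac{1}{121844} = \frac{42285}{14549} + - \frac{189264}{-126 + 16021910109} \cdot \frac{1}{121844} = \frac{42285}{14549} + - \frac{189264}{16021909983} \cdot \frac{1}{121844} = \frac{42285}{14549} + \left(-189264\right) \frac{1}{16021909983} \cdot \frac{1}{121844} = \frac{42285}{14549} - \frac{15772}{162681133330721} = \frac{6878971722660070657}{2366847808828659829}$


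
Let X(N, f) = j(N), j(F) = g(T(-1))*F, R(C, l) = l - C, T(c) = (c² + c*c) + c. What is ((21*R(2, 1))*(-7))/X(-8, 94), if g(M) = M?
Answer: -147/8 ≈ -18.375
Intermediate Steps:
T(c) = c + 2*c² (T(c) = (c² + c²) + c = 2*c² + c = c + 2*c²)
j(F) = F (j(F) = (-(1 + 2*(-1)))*F = (-(1 - 2))*F = (-1*(-1))*F = 1*F = F)
X(N, f) = N
((21*R(2, 1))*(-7))/X(-8, 94) = ((21*(1 - 1*2))*(-7))/(-8) = ((21*(1 - 2))*(-7))*(-⅛) = ((21*(-1))*(-7))*(-⅛) = -21*(-7)*(-⅛) = 147*(-⅛) = -147/8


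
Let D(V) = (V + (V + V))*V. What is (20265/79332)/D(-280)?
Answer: 193/177703680 ≈ 1.0861e-6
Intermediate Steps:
D(V) = 3*V² (D(V) = (V + 2*V)*V = (3*V)*V = 3*V²)
(20265/79332)/D(-280) = (20265/79332)/((3*(-280)²)) = (20265*(1/79332))/((3*78400)) = (6755/26444)/235200 = (6755/26444)*(1/235200) = 193/177703680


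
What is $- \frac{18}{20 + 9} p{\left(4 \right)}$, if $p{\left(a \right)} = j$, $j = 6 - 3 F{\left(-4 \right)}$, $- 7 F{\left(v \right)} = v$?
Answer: $- \frac{540}{203} \approx -2.6601$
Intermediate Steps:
$F{\left(v \right)} = - \frac{v}{7}$
$j = \frac{30}{7}$ ($j = 6 - 3 \left(\left(- \frac{1}{7}\right) \left(-4\right)\right) = 6 - \frac{12}{7} = \frac{30}{7} \approx 4.2857$)
$p{\left(a \right)} = \frac{30}{7}$
$- \frac{18}{20 + 9} p{\left(4 \right)} = - \frac{18}{20 + 9} \cdot \frac{30}{7} = - \frac{18}{29} \cdot \frac{30}{7} = \left(-18\right) \frac{1}{29} \cdot \frac{30}{7} = \left(- \frac{18}{29}\right) \frac{30}{7} = - \frac{540}{203}$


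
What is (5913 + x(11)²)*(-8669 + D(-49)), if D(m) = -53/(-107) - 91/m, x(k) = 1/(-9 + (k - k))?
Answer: -148049676206/2889 ≈ -5.1246e+7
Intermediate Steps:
x(k) = -⅑ (x(k) = 1/(-9 + 0) = 1/(-9) = -⅑)
D(m) = 53/107 - 91/m (D(m) = -53*(-1/107) - 91/m = 53/107 - 91/m)
(5913 + x(11)²)*(-8669 + D(-49)) = (5913 + (-⅑)²)*(-8669 + (53/107 - 91/(-49))) = (5913 + 1/81)*(-8669 + (53/107 - 91*(-1/49))) = 478954*(-8669 + (53/107 + 13/7))/81 = 478954*(-8669 + 1762/749)/81 = (478954/81)*(-6491319/749) = -148049676206/2889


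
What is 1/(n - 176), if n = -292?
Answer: -1/468 ≈ -0.0021368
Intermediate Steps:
1/(n - 176) = 1/(-292 - 176) = 1/(-468) = -1/468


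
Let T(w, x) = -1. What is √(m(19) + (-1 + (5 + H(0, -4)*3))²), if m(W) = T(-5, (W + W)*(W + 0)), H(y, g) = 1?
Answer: 4*√3 ≈ 6.9282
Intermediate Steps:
m(W) = -1
√(m(19) + (-1 + (5 + H(0, -4)*3))²) = √(-1 + (-1 + (5 + 1*3))²) = √(-1 + (-1 + (5 + 3))²) = √(-1 + (-1 + 8)²) = √(-1 + 7²) = √(-1 + 49) = √48 = 4*√3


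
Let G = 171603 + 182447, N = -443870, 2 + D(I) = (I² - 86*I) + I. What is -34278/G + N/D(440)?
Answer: -5803797448/1975067925 ≈ -2.9385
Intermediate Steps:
D(I) = -2 + I² - 85*I (D(I) = -2 + ((I² - 86*I) + I) = -2 + (I² - 85*I) = -2 + I² - 85*I)
G = 354050
-34278/G + N/D(440) = -34278/354050 - 443870/(-2 + 440² - 85*440) = -34278*1/354050 - 443870/(-2 + 193600 - 37400) = -17139/177025 - 443870/156198 = -17139/177025 - 443870*1/156198 = -17139/177025 - 31705/11157 = -5803797448/1975067925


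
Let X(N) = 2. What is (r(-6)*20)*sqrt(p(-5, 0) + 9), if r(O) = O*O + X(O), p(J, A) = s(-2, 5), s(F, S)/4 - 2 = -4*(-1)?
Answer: 760*sqrt(33) ≈ 4365.9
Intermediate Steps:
s(F, S) = 24 (s(F, S) = 8 + 4*(-4*(-1)) = 8 + 4*4 = 8 + 16 = 24)
p(J, A) = 24
r(O) = 2 + O**2 (r(O) = O*O + 2 = O**2 + 2 = 2 + O**2)
(r(-6)*20)*sqrt(p(-5, 0) + 9) = ((2 + (-6)**2)*20)*sqrt(24 + 9) = ((2 + 36)*20)*sqrt(33) = (38*20)*sqrt(33) = 760*sqrt(33)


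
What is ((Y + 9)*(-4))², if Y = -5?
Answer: 256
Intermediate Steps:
((Y + 9)*(-4))² = ((-5 + 9)*(-4))² = (4*(-4))² = (-16)² = 256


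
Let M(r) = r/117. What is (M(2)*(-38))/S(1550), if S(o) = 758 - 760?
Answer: 38/117 ≈ 0.32479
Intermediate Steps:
S(o) = -2
M(r) = r/117 (M(r) = r*(1/117) = r/117)
(M(2)*(-38))/S(1550) = (((1/117)*2)*(-38))/(-2) = ((2/117)*(-38))*(-½) = -76/117*(-½) = 38/117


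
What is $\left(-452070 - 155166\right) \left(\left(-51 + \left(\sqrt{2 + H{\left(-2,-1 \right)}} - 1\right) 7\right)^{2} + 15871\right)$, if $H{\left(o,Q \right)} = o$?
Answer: $-11680184460$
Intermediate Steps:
$\left(-452070 - 155166\right) \left(\left(-51 + \left(\sqrt{2 + H{\left(-2,-1 \right)}} - 1\right) 7\right)^{2} + 15871\right) = \left(-452070 - 155166\right) \left(\left(-51 + \left(\sqrt{2 - 2} - 1\right) 7\right)^{2} + 15871\right) = - 607236 \left(\left(-51 + \left(\sqrt{0} - 1\right) 7\right)^{2} + 15871\right) = - 607236 \left(\left(-51 + \left(0 - 1\right) 7\right)^{2} + 15871\right) = - 607236 \left(\left(-51 - 7\right)^{2} + 15871\right) = - 607236 \left(\left(-58\right)^{2} + 15871\right) = - 607236 \left(3364 + 15871\right) = \left(-607236\right) 19235 = -11680184460$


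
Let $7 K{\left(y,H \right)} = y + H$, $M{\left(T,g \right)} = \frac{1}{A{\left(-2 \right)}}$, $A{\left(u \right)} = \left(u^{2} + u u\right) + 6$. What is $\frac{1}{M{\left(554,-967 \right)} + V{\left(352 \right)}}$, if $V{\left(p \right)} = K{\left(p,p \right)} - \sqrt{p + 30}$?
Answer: $\frac{19726}{1910409} + \frac{196 \sqrt{382}}{1910409} \approx 0.012331$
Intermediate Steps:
$A{\left(u \right)} = 6 + 2 u^{2}$ ($A{\left(u \right)} = \left(u^{2} + u^{2}\right) + 6 = 2 u^{2} + 6 = 6 + 2 u^{2}$)
$M{\left(T,g \right)} = \frac{1}{14}$ ($M{\left(T,g \right)} = \frac{1}{6 + 2 \left(-2\right)^{2}} = \frac{1}{6 + 2 \cdot 4} = \frac{1}{6 + 8} = \frac{1}{14}$)
$K{\left(y,H \right)} = \frac{H}{7} + \frac{y}{7}$ ($K{\left(y,H \right)} = \frac{y + H}{7} = \frac{H + y}{7} = \frac{H}{7} + \frac{y}{7}$)
$V{\left(p \right)} = - \sqrt{30 + p} + \frac{2 p}{7}$ ($V{\left(p \right)} = \left(\frac{p}{7} + \frac{p}{7}\right) - \sqrt{p + 30} = \frac{2 p}{7} - \sqrt{30 + p} = - \sqrt{30 + p} + \frac{2 p}{7}$)
$\frac{1}{M{\left(554,-967 \right)} + V{\left(352 \right)}} = \frac{1}{\frac{1}{14} + \left(- \sqrt{30 + 352} + \frac{2}{7} \cdot 352\right)} = \frac{1}{\frac{1}{14} + \left(- \sqrt{382} + \frac{704}{7}\right)} = \frac{1}{\frac{1}{14} + \left(\frac{704}{7} - \sqrt{382}\right)} = \frac{1}{\frac{1409}{14} - \sqrt{382}}$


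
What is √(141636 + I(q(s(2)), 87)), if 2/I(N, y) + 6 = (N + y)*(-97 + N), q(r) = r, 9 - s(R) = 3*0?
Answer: √2530685333217/4227 ≈ 376.35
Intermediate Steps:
s(R) = 9 (s(R) = 9 - 3*0 = 9 - 1*0 = 9 + 0 = 9)
I(N, y) = 2/(-6 + (-97 + N)*(N + y)) (I(N, y) = 2/(-6 + (N + y)*(-97 + N)) = 2/(-6 + (-97 + N)*(N + y)))
√(141636 + I(q(s(2)), 87)) = √(141636 + 2/(-6 + 9² - 97*9 - 97*87 + 9*87)) = √(141636 + 2/(-6 + 81 - 873 - 8439 + 783)) = √(141636 + 2/(-8454)) = √(141636 + 2*(-1/8454)) = √(141636 - 1/4227) = √(598695371/4227) = √2530685333217/4227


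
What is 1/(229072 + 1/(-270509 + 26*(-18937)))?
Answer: 762871/174752385711 ≈ 4.3654e-6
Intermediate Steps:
1/(229072 + 1/(-270509 + 26*(-18937))) = 1/(229072 + 1/(-270509 - 492362)) = 1/(229072 + 1/(-762871)) = 1/(229072 - 1/762871) = 1/(174752385711/762871) = 762871/174752385711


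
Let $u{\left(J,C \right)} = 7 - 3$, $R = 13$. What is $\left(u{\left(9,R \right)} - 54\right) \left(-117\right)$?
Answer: $5850$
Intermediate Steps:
$u{\left(J,C \right)} = 4$ ($u{\left(J,C \right)} = 7 - 3 = 4$)
$\left(u{\left(9,R \right)} - 54\right) \left(-117\right) = \left(4 - 54\right) \left(-117\right) = \left(-50\right) \left(-117\right) = 5850$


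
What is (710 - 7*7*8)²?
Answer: 101124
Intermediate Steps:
(710 - 7*7*8)² = (710 - 49*8)² = (710 - 392)² = 318² = 101124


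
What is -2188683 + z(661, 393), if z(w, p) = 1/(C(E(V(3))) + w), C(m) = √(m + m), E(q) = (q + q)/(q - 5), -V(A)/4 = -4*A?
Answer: -41119687041290/18787411 - 8*√129/18787411 ≈ -2.1887e+6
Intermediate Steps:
V(A) = 16*A (V(A) = -(-16)*A = 16*A)
E(q) = 2*q/(-5 + q) (E(q) = (2*q)/(-5 + q) = 2*q/(-5 + q))
C(m) = √2*√m (C(m) = √(2*m) = √2*√m)
z(w, p) = 1/(w + 8*√129/43) (z(w, p) = 1/(√2*√(2*(16*3)/(-5 + 16*3)) + w) = 1/(√2*√(2*48/(-5 + 48)) + w) = 1/(√2*√(2*48/43) + w) = 1/(√2*√(2*48*(1/43)) + w) = 1/(√2*√(96/43) + w) = 1/(√2*(4*√258/43) + w) = 1/(8*√129/43 + w) = 1/(w + 8*√129/43))
-2188683 + z(661, 393) = -2188683 + 43/(8*√129 + 43*661) = -2188683 + 43/(8*√129 + 28423) = -2188683 + 43/(28423 + 8*√129)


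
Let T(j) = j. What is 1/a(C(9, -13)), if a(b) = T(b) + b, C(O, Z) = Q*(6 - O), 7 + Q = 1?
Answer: 1/36 ≈ 0.027778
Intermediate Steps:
Q = -6 (Q = -7 + 1 = -6)
C(O, Z) = -36 + 6*O (C(O, Z) = -6*(6 - O) = -36 + 6*O)
a(b) = 2*b (a(b) = b + b = 2*b)
1/a(C(9, -13)) = 1/(2*(-36 + 6*9)) = 1/(2*(-36 + 54)) = 1/(2*18) = 1/36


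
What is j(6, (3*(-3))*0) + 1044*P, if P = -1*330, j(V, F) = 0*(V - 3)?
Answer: -344520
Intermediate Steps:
j(V, F) = 0 (j(V, F) = 0*(-3 + V) = 0)
P = -330
j(6, (3*(-3))*0) + 1044*P = 0 + 1044*(-330) = 0 - 344520 = -344520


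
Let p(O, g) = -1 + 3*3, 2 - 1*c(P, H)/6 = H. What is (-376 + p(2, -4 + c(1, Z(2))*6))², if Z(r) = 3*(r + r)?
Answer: 135424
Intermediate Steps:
Z(r) = 6*r (Z(r) = 3*(2*r) = 6*r)
c(P, H) = 12 - 6*H
p(O, g) = 8 (p(O, g) = -1 + 9 = 8)
(-376 + p(2, -4 + c(1, Z(2))*6))² = (-376 + 8)² = (-368)² = 135424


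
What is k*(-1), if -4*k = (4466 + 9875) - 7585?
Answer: 1689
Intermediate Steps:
k = -1689 (k = -((4466 + 9875) - 7585)/4 = -(14341 - 7585)/4 = -¼*6756 = -1689)
k*(-1) = -1689*(-1) = 1689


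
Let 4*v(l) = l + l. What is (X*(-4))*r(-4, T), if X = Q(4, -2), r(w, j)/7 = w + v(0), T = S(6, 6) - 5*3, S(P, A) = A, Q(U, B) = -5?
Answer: -560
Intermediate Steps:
v(l) = l/2 (v(l) = (l + l)/4 = (2*l)/4 = l/2)
T = -9 (T = 6 - 5*3 = 6 - 15 = -9)
r(w, j) = 7*w (r(w, j) = 7*(w + (½)*0) = 7*(w + 0) = 7*w)
X = -5
(X*(-4))*r(-4, T) = (-5*(-4))*(7*(-4)) = 20*(-28) = -560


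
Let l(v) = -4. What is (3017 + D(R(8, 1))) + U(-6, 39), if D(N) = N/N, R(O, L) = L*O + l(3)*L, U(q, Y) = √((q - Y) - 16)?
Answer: 3018 + I*√61 ≈ 3018.0 + 7.8102*I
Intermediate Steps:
U(q, Y) = √(-16 + q - Y)
R(O, L) = -4*L + L*O (R(O, L) = L*O - 4*L = -4*L + L*O)
D(N) = 1
(3017 + D(R(8, 1))) + U(-6, 39) = (3017 + 1) + √(-16 - 6 - 1*39) = 3018 + √(-16 - 6 - 39) = 3018 + √(-61) = 3018 + I*√61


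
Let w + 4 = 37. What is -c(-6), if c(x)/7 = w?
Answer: -231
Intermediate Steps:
w = 33 (w = -4 + 37 = 33)
c(x) = 231 (c(x) = 7*33 = 231)
-c(-6) = -1*231 = -231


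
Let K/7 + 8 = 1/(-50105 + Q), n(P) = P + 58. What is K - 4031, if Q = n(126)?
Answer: -204027134/49921 ≈ -4087.0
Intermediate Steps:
n(P) = 58 + P
Q = 184 (Q = 58 + 126 = 184)
K = -2795583/49921 (K = -56 + 7/(-50105 + 184) = -56 + 7/(-49921) = -56 + 7*(-1/49921) = -56 - 7/49921 = -2795583/49921 ≈ -56.000)
K - 4031 = -2795583/49921 - 4031 = -204027134/49921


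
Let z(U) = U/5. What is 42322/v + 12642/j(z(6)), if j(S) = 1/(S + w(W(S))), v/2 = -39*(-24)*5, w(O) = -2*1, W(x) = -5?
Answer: -47310487/4680 ≈ -10109.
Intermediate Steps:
w(O) = -2
v = 9360 (v = 2*(-39*(-24)*5) = 2*(936*5) = 2*4680 = 9360)
z(U) = U/5 (z(U) = U*(1/5) = U/5)
j(S) = 1/(-2 + S) (j(S) = 1/(S - 2) = 1/(-2 + S))
42322/v + 12642/j(z(6)) = 42322/9360 + 12642/(1/(-2 + (1/5)*6)) = 42322*(1/9360) + 12642/(1/(-2 + 6/5)) = 21161/4680 + 12642/(1/(-4/5)) = 21161/4680 + 12642/(-5/4) = 21161/4680 + 12642*(-4/5) = 21161/4680 - 50568/5 = -47310487/4680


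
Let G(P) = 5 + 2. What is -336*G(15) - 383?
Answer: -2735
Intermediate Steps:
G(P) = 7
-336*G(15) - 383 = -336*7 - 383 = -2352 - 383 = -2735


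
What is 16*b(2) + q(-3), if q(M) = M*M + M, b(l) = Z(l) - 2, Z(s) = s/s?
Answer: -10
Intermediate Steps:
Z(s) = 1
b(l) = -1 (b(l) = 1 - 2 = -1)
q(M) = M + M² (q(M) = M² + M = M + M²)
16*b(2) + q(-3) = 16*(-1) - 3*(1 - 3) = -16 - 3*(-2) = -16 + 6 = -10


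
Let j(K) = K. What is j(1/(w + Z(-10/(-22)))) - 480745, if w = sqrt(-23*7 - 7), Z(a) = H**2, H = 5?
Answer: 2*(-480745*sqrt(42) + 6009312*I)/(-25*I + 2*sqrt(42)) ≈ -4.8075e+5 - 0.016296*I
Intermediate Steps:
Z(a) = 25 (Z(a) = 5**2 = 25)
w = 2*I*sqrt(42) (w = sqrt(-161 - 7) = sqrt(-168) = 2*I*sqrt(42) ≈ 12.961*I)
j(1/(w + Z(-10/(-22)))) - 480745 = 1/(2*I*sqrt(42) + 25) - 480745 = 1/(25 + 2*I*sqrt(42)) - 480745 = -480745 + 1/(25 + 2*I*sqrt(42))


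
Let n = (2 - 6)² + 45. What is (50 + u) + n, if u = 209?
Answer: 320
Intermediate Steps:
n = 61 (n = (-4)² + 45 = 16 + 45 = 61)
(50 + u) + n = (50 + 209) + 61 = 259 + 61 = 320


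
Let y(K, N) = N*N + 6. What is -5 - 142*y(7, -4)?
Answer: -3129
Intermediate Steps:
y(K, N) = 6 + N**2 (y(K, N) = N**2 + 6 = 6 + N**2)
-5 - 142*y(7, -4) = -5 - 142*(6 + (-4)**2) = -5 - 142*(6 + 16) = -5 - 142*22 = -5 - 3124 = -3129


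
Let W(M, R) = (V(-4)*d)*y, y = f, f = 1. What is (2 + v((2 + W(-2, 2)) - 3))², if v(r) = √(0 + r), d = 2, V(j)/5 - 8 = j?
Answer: (2 + √39)² ≈ 67.980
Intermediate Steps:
y = 1
V(j) = 40 + 5*j
W(M, R) = 40 (W(M, R) = ((40 + 5*(-4))*2)*1 = ((40 - 20)*2)*1 = (20*2)*1 = 40*1 = 40)
v(r) = √r
(2 + v((2 + W(-2, 2)) - 3))² = (2 + √((2 + 40) - 3))² = (2 + √(42 - 3))² = (2 + √39)²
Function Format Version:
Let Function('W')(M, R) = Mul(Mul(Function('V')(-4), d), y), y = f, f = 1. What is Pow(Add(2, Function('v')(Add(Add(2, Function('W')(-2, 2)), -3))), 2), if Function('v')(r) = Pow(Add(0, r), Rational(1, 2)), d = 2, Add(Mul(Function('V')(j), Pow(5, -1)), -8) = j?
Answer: Pow(Add(2, Pow(39, Rational(1, 2))), 2) ≈ 67.980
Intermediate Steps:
y = 1
Function('V')(j) = Add(40, Mul(5, j))
Function('W')(M, R) = 40 (Function('W')(M, R) = Mul(Mul(Add(40, Mul(5, -4)), 2), 1) = Mul(Mul(Add(40, -20), 2), 1) = Mul(Mul(20, 2), 1) = Mul(40, 1) = 40)
Function('v')(r) = Pow(r, Rational(1, 2))
Pow(Add(2, Function('v')(Add(Add(2, Function('W')(-2, 2)), -3))), 2) = Pow(Add(2, Pow(Add(Add(2, 40), -3), Rational(1, 2))), 2) = Pow(Add(2, Pow(Add(42, -3), Rational(1, 2))), 2) = Pow(Add(2, Pow(39, Rational(1, 2))), 2)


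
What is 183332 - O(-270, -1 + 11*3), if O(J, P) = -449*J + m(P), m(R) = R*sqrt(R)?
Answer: 62102 - 128*sqrt(2) ≈ 61921.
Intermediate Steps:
m(R) = R**(3/2)
O(J, P) = P**(3/2) - 449*J (O(J, P) = -449*J + P**(3/2) = P**(3/2) - 449*J)
183332 - O(-270, -1 + 11*3) = 183332 - ((-1 + 11*3)**(3/2) - 449*(-270)) = 183332 - ((-1 + 33)**(3/2) + 121230) = 183332 - (32**(3/2) + 121230) = 183332 - (128*sqrt(2) + 121230) = 183332 - (121230 + 128*sqrt(2)) = 183332 + (-121230 - 128*sqrt(2)) = 62102 - 128*sqrt(2)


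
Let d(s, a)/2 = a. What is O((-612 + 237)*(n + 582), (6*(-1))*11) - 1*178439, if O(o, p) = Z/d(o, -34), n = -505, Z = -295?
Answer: -12133557/68 ≈ -1.7843e+5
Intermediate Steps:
d(s, a) = 2*a
O(o, p) = 295/68 (O(o, p) = -295/(2*(-34)) = -295/(-68) = -295*(-1/68) = 295/68)
O((-612 + 237)*(n + 582), (6*(-1))*11) - 1*178439 = 295/68 - 1*178439 = 295/68 - 178439 = -12133557/68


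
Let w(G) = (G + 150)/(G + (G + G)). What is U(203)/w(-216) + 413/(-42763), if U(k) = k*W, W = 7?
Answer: 937535363/67199 ≈ 13952.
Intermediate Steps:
U(k) = 7*k (U(k) = k*7 = 7*k)
w(G) = (150 + G)/(3*G) (w(G) = (150 + G)/(G + 2*G) = (150 + G)/((3*G)) = (150 + G)*(1/(3*G)) = (150 + G)/(3*G))
U(203)/w(-216) + 413/(-42763) = (7*203)/(((⅓)*(150 - 216)/(-216))) + 413/(-42763) = 1421/(((⅓)*(-1/216)*(-66))) + 413*(-1/42763) = 1421/(11/108) - 59/6109 = 1421*(108/11) - 59/6109 = 153468/11 - 59/6109 = 937535363/67199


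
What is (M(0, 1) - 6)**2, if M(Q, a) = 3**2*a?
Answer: 9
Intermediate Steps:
M(Q, a) = 9*a
(M(0, 1) - 6)**2 = (9*1 - 6)**2 = (9 - 6)**2 = 3**2 = 9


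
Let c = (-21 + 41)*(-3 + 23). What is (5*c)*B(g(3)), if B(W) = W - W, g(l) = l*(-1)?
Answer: 0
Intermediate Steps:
g(l) = -l
c = 400 (c = 20*20 = 400)
B(W) = 0
(5*c)*B(g(3)) = (5*400)*0 = 2000*0 = 0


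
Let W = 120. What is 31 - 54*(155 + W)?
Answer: -14819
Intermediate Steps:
31 - 54*(155 + W) = 31 - 54*(155 + 120) = 31 - 54*275 = 31 - 14850 = -14819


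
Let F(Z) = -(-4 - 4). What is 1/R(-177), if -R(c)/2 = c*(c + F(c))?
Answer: -1/59826 ≈ -1.6715e-5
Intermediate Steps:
F(Z) = 8 (F(Z) = -1*(-8) = 8)
R(c) = -2*c*(8 + c) (R(c) = -2*c*(c + 8) = -2*c*(8 + c))
1/R(-177) = 1/(-2*(-177)*(8 - 177)) = 1/(-2*(-177)*(-169)) = 1/(-59826) = -1/59826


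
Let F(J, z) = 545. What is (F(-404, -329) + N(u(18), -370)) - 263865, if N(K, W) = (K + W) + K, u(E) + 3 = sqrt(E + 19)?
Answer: -263696 + 2*sqrt(37) ≈ -2.6368e+5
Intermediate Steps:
u(E) = -3 + sqrt(19 + E) (u(E) = -3 + sqrt(E + 19) = -3 + sqrt(19 + E))
N(K, W) = W + 2*K
(F(-404, -329) + N(u(18), -370)) - 263865 = (545 + (-370 + 2*(-3 + sqrt(19 + 18)))) - 263865 = (545 + (-370 + 2*(-3 + sqrt(37)))) - 263865 = (545 + (-370 + (-6 + 2*sqrt(37)))) - 263865 = (545 + (-376 + 2*sqrt(37))) - 263865 = (169 + 2*sqrt(37)) - 263865 = -263696 + 2*sqrt(37)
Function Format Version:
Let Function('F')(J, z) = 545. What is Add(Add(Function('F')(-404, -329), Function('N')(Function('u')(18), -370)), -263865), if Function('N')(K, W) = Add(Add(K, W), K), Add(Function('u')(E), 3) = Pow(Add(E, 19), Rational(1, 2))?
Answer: Add(-263696, Mul(2, Pow(37, Rational(1, 2)))) ≈ -2.6368e+5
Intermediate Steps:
Function('u')(E) = Add(-3, Pow(Add(19, E), Rational(1, 2))) (Function('u')(E) = Add(-3, Pow(Add(E, 19), Rational(1, 2))) = Add(-3, Pow(Add(19, E), Rational(1, 2))))
Function('N')(K, W) = Add(W, Mul(2, K))
Add(Add(Function('F')(-404, -329), Function('N')(Function('u')(18), -370)), -263865) = Add(Add(545, Add(-370, Mul(2, Add(-3, Pow(Add(19, 18), Rational(1, 2)))))), -263865) = Add(Add(545, Add(-370, Mul(2, Add(-3, Pow(37, Rational(1, 2)))))), -263865) = Add(Add(545, Add(-370, Add(-6, Mul(2, Pow(37, Rational(1, 2)))))), -263865) = Add(Add(545, Add(-376, Mul(2, Pow(37, Rational(1, 2))))), -263865) = Add(Add(169, Mul(2, Pow(37, Rational(1, 2)))), -263865) = Add(-263696, Mul(2, Pow(37, Rational(1, 2))))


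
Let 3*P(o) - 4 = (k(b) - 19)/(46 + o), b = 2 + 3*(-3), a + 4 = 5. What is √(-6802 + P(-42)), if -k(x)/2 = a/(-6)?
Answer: 2*I*√15305/3 ≈ 82.476*I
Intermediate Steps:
a = 1 (a = -4 + 5 = 1)
b = -7 (b = 2 - 9 = -7)
k(x) = ⅓ (k(x) = -2/(-6) = -2*(-1)/6 = -2*(-⅙) = ⅓)
P(o) = 4/3 - 56/(9*(46 + o)) (P(o) = 4/3 + ((⅓ - 19)/(46 + o))/3 = 4/3 + (-56/(3*(46 + o)))/3 = 4/3 - 56/(9*(46 + o)))
√(-6802 + P(-42)) = √(-6802 + 4*(124 + 3*(-42))/(9*(46 - 42))) = √(-6802 + (4/9)*(124 - 126)/4) = √(-6802 + (4/9)*(¼)*(-2)) = √(-6802 - 2/9) = √(-61220/9) = 2*I*√15305/3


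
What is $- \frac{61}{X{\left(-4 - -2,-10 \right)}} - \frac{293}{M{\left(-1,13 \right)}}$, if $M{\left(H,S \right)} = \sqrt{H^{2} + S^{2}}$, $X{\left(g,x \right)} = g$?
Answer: $\frac{61}{2} - \frac{293 \sqrt{170}}{170} \approx 8.0279$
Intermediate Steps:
$- \frac{61}{X{\left(-4 - -2,-10 \right)}} - \frac{293}{M{\left(-1,13 \right)}} = - \frac{61}{-4 - -2} - \frac{293}{\sqrt{\left(-1\right)^{2} + 13^{2}}} = - \frac{61}{-4 + 2} - \frac{293}{\sqrt{1 + 169}} = - \frac{61}{-2} - \frac{293}{\sqrt{170}} = \left(-61\right) \left(- \frac{1}{2}\right) - 293 \frac{\sqrt{170}}{170} = \frac{61}{2} - \frac{293 \sqrt{170}}{170}$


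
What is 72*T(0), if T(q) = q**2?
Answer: 0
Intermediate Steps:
72*T(0) = 72*0**2 = 72*0 = 0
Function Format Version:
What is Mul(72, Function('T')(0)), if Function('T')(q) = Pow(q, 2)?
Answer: 0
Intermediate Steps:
Mul(72, Function('T')(0)) = Mul(72, Pow(0, 2)) = Mul(72, 0) = 0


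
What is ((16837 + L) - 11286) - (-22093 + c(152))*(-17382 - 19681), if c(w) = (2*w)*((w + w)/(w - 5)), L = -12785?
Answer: -116944279463/147 ≈ -7.9554e+8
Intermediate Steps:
c(w) = 4*w²/(-5 + w) (c(w) = (2*w)*((2*w)/(-5 + w)) = (2*w)*(2*w/(-5 + w)) = 4*w²/(-5 + w))
((16837 + L) - 11286) - (-22093 + c(152))*(-17382 - 19681) = ((16837 - 12785) - 11286) - (-22093 + 4*152²/(-5 + 152))*(-17382 - 19681) = (4052 - 11286) - (-22093 + 4*23104/147)*(-37063) = -7234 - (-22093 + 4*23104*(1/147))*(-37063) = -7234 - (-22093 + 92416/147)*(-37063) = -7234 - (-3155255)*(-37063)/147 = -7234 - 1*116943216065/147 = -7234 - 116943216065/147 = -116944279463/147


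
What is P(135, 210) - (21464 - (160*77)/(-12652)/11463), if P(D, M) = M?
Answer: -770616249206/36257469 ≈ -21254.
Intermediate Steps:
P(135, 210) - (21464 - (160*77)/(-12652)/11463) = 210 - (21464 - (160*77)/(-12652)/11463) = 210 - (21464 - 12320*(-1/12652)/11463) = 210 - (21464 - (-3080)/(3163*11463)) = 210 - (21464 - 1*(-3080/36257469)) = 210 - (21464 + 3080/36257469) = 210 - 1*778230317696/36257469 = 210 - 778230317696/36257469 = -770616249206/36257469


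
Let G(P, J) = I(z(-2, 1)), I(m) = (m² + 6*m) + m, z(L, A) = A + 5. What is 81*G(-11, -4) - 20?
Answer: 6298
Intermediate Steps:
z(L, A) = 5 + A
I(m) = m² + 7*m
G(P, J) = 78 (G(P, J) = (5 + 1)*(7 + (5 + 1)) = 6*(7 + 6) = 6*13 = 78)
81*G(-11, -4) - 20 = 81*78 - 20 = 6318 - 20 = 6298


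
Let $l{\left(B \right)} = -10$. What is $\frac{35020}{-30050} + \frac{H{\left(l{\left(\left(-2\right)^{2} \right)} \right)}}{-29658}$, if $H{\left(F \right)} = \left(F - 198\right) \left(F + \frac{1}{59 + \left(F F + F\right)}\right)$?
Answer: $- \frac{8203084822}{6639610605} \approx -1.2355$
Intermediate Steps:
$H{\left(F \right)} = \left(-198 + F\right) \left(F + \frac{1}{59 + F + F^{2}}\right)$ ($H{\left(F \right)} = \left(-198 + F\right) \left(F + \frac{1}{59 + \left(F^{2} + F\right)}\right) = \left(-198 + F\right) \left(F + \frac{1}{59 + \left(F + F^{2}\right)}\right) = \left(-198 + F\right) \left(F + \frac{1}{59 + F + F^{2}}\right)$)
$\frac{35020}{-30050} + \frac{H{\left(l{\left(\left(-2\right)^{2} \right)} \right)}}{-29658} = \frac{35020}{-30050} + \frac{\frac{1}{59 - 10 + \left(-10\right)^{2}} \left(-198 + \left(-10\right)^{4} - -116810 - 197 \left(-10\right)^{3} - 139 \left(-10\right)^{2}\right)}{-29658} = 35020 \left(- \frac{1}{30050}\right) + \frac{-198 + 10000 + 116810 - -197000 - 13900}{59 - 10 + 100} \left(- \frac{1}{29658}\right) = - \frac{3502}{3005} + \frac{-198 + 10000 + 116810 + 197000 - 13900}{149} \left(- \frac{1}{29658}\right) = - \frac{3502}{3005} + \frac{1}{149} \cdot 309712 \left(- \frac{1}{29658}\right) = - \frac{3502}{3005} + \frac{309712}{149} \left(- \frac{1}{29658}\right) = - \frac{3502}{3005} - \frac{154856}{2209521} = - \frac{8203084822}{6639610605}$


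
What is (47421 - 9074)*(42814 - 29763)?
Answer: 500466697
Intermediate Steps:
(47421 - 9074)*(42814 - 29763) = 38347*13051 = 500466697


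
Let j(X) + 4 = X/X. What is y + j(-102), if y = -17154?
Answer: -17157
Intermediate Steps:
j(X) = -3 (j(X) = -4 + X/X = -4 + 1 = -3)
y + j(-102) = -17154 - 3 = -17157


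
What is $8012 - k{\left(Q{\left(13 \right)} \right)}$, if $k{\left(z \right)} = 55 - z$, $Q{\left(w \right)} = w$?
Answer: $7970$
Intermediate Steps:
$8012 - k{\left(Q{\left(13 \right)} \right)} = 8012 - \left(55 - 13\right) = 8012 - 42 = 7970$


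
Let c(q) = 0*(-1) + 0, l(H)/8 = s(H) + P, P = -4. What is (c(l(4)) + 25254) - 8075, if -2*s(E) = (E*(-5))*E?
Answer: 17179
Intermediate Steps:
s(E) = 5*E²/2 (s(E) = -E*(-5)*E/2 = -(-5*E)*E/2 = -(-5)*E²/2 = 5*E²/2)
l(H) = -32 + 20*H² (l(H) = 8*(5*H²/2 - 4) = 8*(-4 + 5*H²/2) = -32 + 20*H²)
c(q) = 0 (c(q) = 0 + 0 = 0)
(c(l(4)) + 25254) - 8075 = (0 + 25254) - 8075 = 25254 - 8075 = 17179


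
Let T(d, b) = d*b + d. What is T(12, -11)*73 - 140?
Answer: -8900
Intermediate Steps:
T(d, b) = d + b*d (T(d, b) = b*d + d = d + b*d)
T(12, -11)*73 - 140 = (12*(1 - 11))*73 - 140 = (12*(-10))*73 - 140 = -120*73 - 140 = -8760 - 140 = -8900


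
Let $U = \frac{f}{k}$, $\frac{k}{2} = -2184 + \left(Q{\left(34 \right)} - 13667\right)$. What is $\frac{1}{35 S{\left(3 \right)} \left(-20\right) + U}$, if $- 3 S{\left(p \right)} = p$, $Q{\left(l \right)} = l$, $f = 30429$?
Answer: $\frac{31634}{22113371} \approx 0.0014305$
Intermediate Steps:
$S{\left(p \right)} = - \frac{p}{3}$
$k = -31634$ ($k = 2 \left(-2184 + \left(34 - 13667\right)\right) = 2 \left(-2184 - 13633\right) = 2 \left(-15817\right) = -31634$)
$U = - \frac{30429}{31634}$ ($U = \frac{30429}{-31634} = 30429 \left(- \frac{1}{31634}\right) = - \frac{30429}{31634} \approx -0.96191$)
$\frac{1}{35 S{\left(3 \right)} \left(-20\right) + U} = \frac{1}{35 \left(\left(- \frac{1}{3}\right) 3\right) \left(-20\right) - \frac{30429}{31634}} = \frac{1}{35 \left(-1\right) \left(-20\right) - \frac{30429}{31634}} = \frac{1}{\left(-35\right) \left(-20\right) - \frac{30429}{31634}} = \frac{1}{700 - \frac{30429}{31634}} = \frac{1}{\frac{22113371}{31634}} = \frac{31634}{22113371}$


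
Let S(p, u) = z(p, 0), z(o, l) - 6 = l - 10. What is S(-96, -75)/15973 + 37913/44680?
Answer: 605405629/713673640 ≈ 0.84830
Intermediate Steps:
z(o, l) = -4 + l (z(o, l) = 6 + (l - 10) = 6 + (-10 + l) = -4 + l)
S(p, u) = -4 (S(p, u) = -4 + 0 = -4)
S(-96, -75)/15973 + 37913/44680 = -4/15973 + 37913/44680 = 605405629/713673640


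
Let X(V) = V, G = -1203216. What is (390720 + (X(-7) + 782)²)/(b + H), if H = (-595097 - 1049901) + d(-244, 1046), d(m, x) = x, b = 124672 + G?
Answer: -991345/2722496 ≈ -0.36413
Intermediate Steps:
b = -1078544 (b = 124672 - 1203216 = -1078544)
H = -1643952 (H = (-595097 - 1049901) + 1046 = -1644998 + 1046 = -1643952)
(390720 + (X(-7) + 782)²)/(b + H) = (390720 + (-7 + 782)²)/(-1078544 - 1643952) = (390720 + 775²)/(-2722496) = (390720 + 600625)*(-1/2722496) = 991345*(-1/2722496) = -991345/2722496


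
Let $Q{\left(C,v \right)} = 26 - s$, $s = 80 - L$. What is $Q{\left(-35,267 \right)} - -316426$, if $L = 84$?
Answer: $316456$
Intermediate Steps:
$s = -4$ ($s = 80 - 84 = -4$)
$Q{\left(C,v \right)} = 30$ ($Q{\left(C,v \right)} = 26 - -4 = 26 + 4 = 30$)
$Q{\left(-35,267 \right)} - -316426 = 30 - -316426 = 30 + 316426 = 316456$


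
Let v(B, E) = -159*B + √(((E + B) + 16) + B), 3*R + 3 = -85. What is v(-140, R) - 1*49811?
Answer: -27551 + 4*I*√165/3 ≈ -27551.0 + 17.127*I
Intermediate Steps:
R = -88/3 (R = -1 + (⅓)*(-85) = -1 - 85/3 = -88/3 ≈ -29.333)
v(B, E) = √(16 + E + 2*B) - 159*B (v(B, E) = -159*B + √(((B + E) + 16) + B) = -159*B + √((16 + B + E) + B) = -159*B + √(16 + E + 2*B) = √(16 + E + 2*B) - 159*B)
v(-140, R) - 1*49811 = (√(16 - 88/3 + 2*(-140)) - 159*(-140)) - 1*49811 = (√(16 - 88/3 - 280) + 22260) - 49811 = (√(-880/3) + 22260) - 49811 = (4*I*√165/3 + 22260) - 49811 = (22260 + 4*I*√165/3) - 49811 = -27551 + 4*I*√165/3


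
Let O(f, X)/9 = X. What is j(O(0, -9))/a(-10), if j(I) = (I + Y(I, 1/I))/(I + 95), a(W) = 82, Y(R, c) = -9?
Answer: -45/574 ≈ -0.078397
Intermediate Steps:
O(f, X) = 9*X
j(I) = (-9 + I)/(95 + I) (j(I) = (I - 9)/(I + 95) = (-9 + I)/(95 + I))
j(O(0, -9))/a(-10) = ((-9 + 9*(-9))/(95 + 9*(-9)))/82 = ((-9 - 81)/(95 - 81))*(1/82) = (-90/14)*(1/82) = ((1/14)*(-90))*(1/82) = -45/7*1/82 = -45/574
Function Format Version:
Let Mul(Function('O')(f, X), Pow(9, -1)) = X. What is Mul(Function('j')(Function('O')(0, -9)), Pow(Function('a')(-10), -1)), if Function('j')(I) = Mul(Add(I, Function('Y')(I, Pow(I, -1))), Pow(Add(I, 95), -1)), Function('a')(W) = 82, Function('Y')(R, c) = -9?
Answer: Rational(-45, 574) ≈ -0.078397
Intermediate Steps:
Function('O')(f, X) = Mul(9, X)
Function('j')(I) = Mul(Pow(Add(95, I), -1), Add(-9, I)) (Function('j')(I) = Mul(Add(I, -9), Pow(Add(I, 95), -1)) = Mul(Add(-9, I), Pow(Add(95, I), -1)) = Mul(Pow(Add(95, I), -1), Add(-9, I)))
Mul(Function('j')(Function('O')(0, -9)), Pow(Function('a')(-10), -1)) = Mul(Mul(Pow(Add(95, Mul(9, -9)), -1), Add(-9, Mul(9, -9))), Pow(82, -1)) = Mul(Mul(Pow(Add(95, -81), -1), Add(-9, -81)), Rational(1, 82)) = Mul(Mul(Pow(14, -1), -90), Rational(1, 82)) = Mul(Mul(Rational(1, 14), -90), Rational(1, 82)) = Mul(Rational(-45, 7), Rational(1, 82)) = Rational(-45, 574)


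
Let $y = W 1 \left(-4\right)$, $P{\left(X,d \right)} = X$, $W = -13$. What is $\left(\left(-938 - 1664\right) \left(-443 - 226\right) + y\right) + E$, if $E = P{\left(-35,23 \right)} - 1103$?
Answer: $1739652$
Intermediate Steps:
$E = -1138$ ($E = -35 - 1103 = -1138$)
$y = 52$ ($y = \left(-13\right) 1 \left(-4\right) = \left(-13\right) \left(-4\right) = 52$)
$\left(\left(-938 - 1664\right) \left(-443 - 226\right) + y\right) + E = \left(\left(-938 - 1664\right) \left(-443 - 226\right) + 52\right) - 1138 = \left(\left(-2602\right) \left(-669\right) + 52\right) - 1138 = \left(1740738 + 52\right) - 1138 = 1740790 - 1138 = 1739652$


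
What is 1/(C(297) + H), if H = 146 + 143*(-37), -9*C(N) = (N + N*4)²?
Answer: -1/250170 ≈ -3.9973e-6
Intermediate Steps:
C(N) = -25*N²/9 (C(N) = -(N + N*4)²/9 = -(N + 4*N)²/9 = -25*N²/9)
H = -5145 (H = 146 - 5291 = -5145)
1/(C(297) + H) = 1/(-25/9*297² - 5145) = 1/(-25/9*88209 - 5145) = 1/(-245025 - 5145) = 1/(-250170) = -1/250170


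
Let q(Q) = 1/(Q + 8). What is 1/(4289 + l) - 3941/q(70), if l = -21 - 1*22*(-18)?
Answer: -1433704271/4664 ≈ -3.0740e+5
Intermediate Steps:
l = 375 (l = -21 - 22*(-18) = -21 + 396 = 375)
q(Q) = 1/(8 + Q)
1/(4289 + l) - 3941/q(70) = 1/(4289 + 375) - 3941/(1/(8 + 70)) = 1/4664 - 3941/(1/78) = 1/4664 - 3941/1/78 = 1/4664 - 3941*78 = 1/4664 - 307398 = -1433704271/4664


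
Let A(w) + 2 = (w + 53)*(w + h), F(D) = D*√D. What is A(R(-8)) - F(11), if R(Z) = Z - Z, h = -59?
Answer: -3129 - 11*√11 ≈ -3165.5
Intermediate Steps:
F(D) = D^(3/2)
R(Z) = 0
A(w) = -2 + (-59 + w)*(53 + w) (A(w) = -2 + (w + 53)*(w - 59) = -2 + (53 + w)*(-59 + w) = -2 + (-59 + w)*(53 + w))
A(R(-8)) - F(11) = (-3129 + 0² - 6*0) - 11^(3/2) = (-3129 + 0 + 0) - 11*√11 = -3129 - 11*√11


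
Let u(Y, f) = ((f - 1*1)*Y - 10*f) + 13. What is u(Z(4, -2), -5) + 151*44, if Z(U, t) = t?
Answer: 6719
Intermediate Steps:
u(Y, f) = 13 - 10*f + Y*(-1 + f) (u(Y, f) = ((f - 1)*Y - 10*f) + 13 = ((-1 + f)*Y - 10*f) + 13 = (Y*(-1 + f) - 10*f) + 13 = (-10*f + Y*(-1 + f)) + 13 = 13 - 10*f + Y*(-1 + f))
u(Z(4, -2), -5) + 151*44 = (13 - 1*(-2) - 10*(-5) - 2*(-5)) + 151*44 = (13 + 2 + 50 + 10) + 6644 = 75 + 6644 = 6719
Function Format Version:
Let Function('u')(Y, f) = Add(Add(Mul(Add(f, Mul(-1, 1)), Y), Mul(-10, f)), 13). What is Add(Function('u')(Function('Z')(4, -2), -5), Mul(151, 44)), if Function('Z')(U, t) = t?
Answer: 6719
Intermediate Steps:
Function('u')(Y, f) = Add(13, Mul(-10, f), Mul(Y, Add(-1, f))) (Function('u')(Y, f) = Add(Add(Mul(Add(f, -1), Y), Mul(-10, f)), 13) = Add(Add(Mul(Add(-1, f), Y), Mul(-10, f)), 13) = Add(Add(Mul(Y, Add(-1, f)), Mul(-10, f)), 13) = Add(Add(Mul(-10, f), Mul(Y, Add(-1, f))), 13) = Add(13, Mul(-10, f), Mul(Y, Add(-1, f))))
Add(Function('u')(Function('Z')(4, -2), -5), Mul(151, 44)) = Add(Add(13, Mul(-1, -2), Mul(-10, -5), Mul(-2, -5)), Mul(151, 44)) = Add(Add(13, 2, 50, 10), 6644) = Add(75, 6644) = 6719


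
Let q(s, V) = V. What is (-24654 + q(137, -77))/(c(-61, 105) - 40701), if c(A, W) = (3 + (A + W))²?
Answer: 24731/38492 ≈ 0.64250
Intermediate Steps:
c(A, W) = (3 + A + W)²
(-24654 + q(137, -77))/(c(-61, 105) - 40701) = (-24654 - 77)/((3 - 61 + 105)² - 40701) = -24731/(47² - 40701) = -24731/(2209 - 40701) = -24731/(-38492) = -24731*(-1/38492) = 24731/38492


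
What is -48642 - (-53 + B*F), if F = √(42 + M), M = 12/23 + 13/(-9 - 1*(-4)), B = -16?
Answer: -48589 + 16*√527965/115 ≈ -48488.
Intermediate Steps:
M = -239/115 (M = 12*(1/23) + 13/(-9 + 4) = 12/23 + 13/(-5) = 12/23 + 13*(-⅕) = 12/23 - 13/5 = -239/115 ≈ -2.0783)
F = √527965/115 (F = √(42 - 239/115) = √(4591/115) = √527965/115 ≈ 6.3184)
-48642 - (-53 + B*F) = -48642 - (-53 - 16*√527965/115) = -48642 + (53 + 16*√527965/115) = -48589 + 16*√527965/115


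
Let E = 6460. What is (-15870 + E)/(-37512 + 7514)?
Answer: 4705/14999 ≈ 0.31369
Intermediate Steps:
(-15870 + E)/(-37512 + 7514) = (-15870 + 6460)/(-37512 + 7514) = -9410/(-29998) = -9410*(-1/29998) = 4705/14999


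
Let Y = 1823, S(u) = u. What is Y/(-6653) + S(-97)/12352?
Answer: -23163037/82177856 ≈ -0.28186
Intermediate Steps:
Y/(-6653) + S(-97)/12352 = 1823/(-6653) - 97/12352 = 1823*(-1/6653) - 97*1/12352 = -1823/6653 - 97/12352 = -23163037/82177856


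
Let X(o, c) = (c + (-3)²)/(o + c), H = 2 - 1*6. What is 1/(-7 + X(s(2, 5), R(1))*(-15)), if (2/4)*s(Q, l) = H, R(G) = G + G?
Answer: 2/41 ≈ 0.048781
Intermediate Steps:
R(G) = 2*G
H = -4 (H = 2 - 6 = -4)
s(Q, l) = -8 (s(Q, l) = 2*(-4) = -8)
X(o, c) = (9 + c)/(c + o) (X(o, c) = (c + 9)/(c + o) = (9 + c)/(c + o))
1/(-7 + X(s(2, 5), R(1))*(-15)) = 1/(-7 + ((9 + 2*1)/(2*1 - 8))*(-15)) = 1/(-7 + ((9 + 2)/(2 - 8))*(-15)) = 1/(-7 + (11/(-6))*(-15)) = 1/(-7 - ⅙*11*(-15)) = 1/(-7 - 11/6*(-15)) = 1/(-7 + 55/2) = 1/(41/2) = 2/41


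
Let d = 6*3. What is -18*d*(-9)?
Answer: 2916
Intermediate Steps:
d = 18
-18*d*(-9) = -18*18*(-9) = -324*(-9) = 2916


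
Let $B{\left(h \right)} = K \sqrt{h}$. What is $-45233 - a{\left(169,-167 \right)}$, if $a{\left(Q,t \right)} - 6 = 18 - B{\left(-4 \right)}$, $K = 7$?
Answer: $-45257 + 14 i \approx -45257.0 + 14.0 i$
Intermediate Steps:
$B{\left(h \right)} = 7 \sqrt{h}$
$a{\left(Q,t \right)} = 24 - 14 i$ ($a{\left(Q,t \right)} = 6 + \left(18 - 7 \sqrt{-4}\right) = 6 + \left(18 - 7 \cdot 2 i\right) = 6 + \left(18 - 14 i\right) = 24 - 14 i$)
$-45233 - a{\left(169,-167 \right)} = -45233 - \left(24 - 14 i\right) = -45257 + 14 i$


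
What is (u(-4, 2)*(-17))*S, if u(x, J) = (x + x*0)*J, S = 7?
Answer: 952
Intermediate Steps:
u(x, J) = J*x (u(x, J) = (x + 0)*J = x*J = J*x)
(u(-4, 2)*(-17))*S = ((2*(-4))*(-17))*7 = -8*(-17)*7 = 136*7 = 952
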